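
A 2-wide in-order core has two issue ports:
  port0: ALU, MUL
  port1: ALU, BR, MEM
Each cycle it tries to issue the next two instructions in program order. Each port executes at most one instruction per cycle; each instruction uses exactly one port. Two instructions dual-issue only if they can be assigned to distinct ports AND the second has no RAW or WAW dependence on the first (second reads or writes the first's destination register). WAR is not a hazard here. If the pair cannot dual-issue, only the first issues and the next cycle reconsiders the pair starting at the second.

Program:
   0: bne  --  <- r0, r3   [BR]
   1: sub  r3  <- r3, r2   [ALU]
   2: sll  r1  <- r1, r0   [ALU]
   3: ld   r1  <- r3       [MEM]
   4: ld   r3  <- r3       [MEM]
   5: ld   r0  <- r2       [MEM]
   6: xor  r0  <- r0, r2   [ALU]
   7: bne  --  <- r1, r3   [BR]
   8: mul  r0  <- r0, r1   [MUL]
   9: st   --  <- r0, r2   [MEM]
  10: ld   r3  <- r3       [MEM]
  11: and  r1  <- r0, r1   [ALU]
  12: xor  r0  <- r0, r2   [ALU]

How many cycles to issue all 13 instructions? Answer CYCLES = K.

CYCLES = 10

  cy0 -> i0+i1 (bne;sub) dual
  cy1 -> i2 (sll) WAW r1
  cy2 -> i3 (ld) no-port MEM/MEM
  cy3 -> i4 (ld) no-port MEM/MEM
  cy4 -> i5 (ld) RAW+WAW r0
  cy5 -> i6+i7 (xor;bne) dual
  cy6 -> i8 (mul) RAW r0
  cy7 -> i9 (st) no-port MEM/MEM
  cy8 -> i10+i11 (ld;and) dual
  cy9 -> i12 (xor) tail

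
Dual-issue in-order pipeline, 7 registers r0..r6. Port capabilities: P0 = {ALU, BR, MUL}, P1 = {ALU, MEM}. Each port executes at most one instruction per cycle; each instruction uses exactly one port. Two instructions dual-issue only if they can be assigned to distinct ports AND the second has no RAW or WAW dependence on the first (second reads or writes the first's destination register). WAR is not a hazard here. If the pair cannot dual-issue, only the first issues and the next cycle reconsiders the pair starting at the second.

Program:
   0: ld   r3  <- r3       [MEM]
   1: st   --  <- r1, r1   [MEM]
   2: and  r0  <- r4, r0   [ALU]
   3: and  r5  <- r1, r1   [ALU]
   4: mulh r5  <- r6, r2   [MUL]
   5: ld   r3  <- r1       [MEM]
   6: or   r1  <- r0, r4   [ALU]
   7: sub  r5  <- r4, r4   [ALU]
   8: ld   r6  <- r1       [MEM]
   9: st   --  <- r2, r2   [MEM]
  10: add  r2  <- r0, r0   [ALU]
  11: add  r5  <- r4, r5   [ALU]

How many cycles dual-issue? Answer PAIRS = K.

PAIRS = 4

0. ld @i0  | no-port MEM/MEM
1. st;and @i1&i2  | dual
2. and @i3  | WAW r5
3. mulh;ld @i4&i5  | dual
4. or;sub @i6&i7  | dual
5. ld @i8  | no-port MEM/MEM
6. st;add @i9&i10  | dual
7. add @i11  | tail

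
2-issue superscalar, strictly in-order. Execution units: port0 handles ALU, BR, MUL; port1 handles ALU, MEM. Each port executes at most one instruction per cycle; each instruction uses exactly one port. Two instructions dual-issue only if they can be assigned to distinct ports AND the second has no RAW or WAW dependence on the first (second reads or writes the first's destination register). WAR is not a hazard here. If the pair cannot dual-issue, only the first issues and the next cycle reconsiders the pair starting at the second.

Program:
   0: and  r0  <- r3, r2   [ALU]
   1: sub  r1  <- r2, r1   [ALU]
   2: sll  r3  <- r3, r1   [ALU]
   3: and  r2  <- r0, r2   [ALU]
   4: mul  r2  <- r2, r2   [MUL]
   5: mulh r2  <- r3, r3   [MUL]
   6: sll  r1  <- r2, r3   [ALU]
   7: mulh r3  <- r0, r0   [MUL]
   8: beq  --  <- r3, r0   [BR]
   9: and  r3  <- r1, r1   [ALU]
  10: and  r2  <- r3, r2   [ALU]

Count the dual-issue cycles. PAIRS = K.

PAIRS = 4

[0] i0+i1  and.ALU sub.ALU  -- dual
[1] i2+i3  sll.ALU and.ALU  -- dual
[2] i4  mul.MUL  -- no-port MUL/MUL
[3] i5  mulh.MUL  -- RAW r2
[4] i6+i7  sll.ALU mulh.MUL  -- dual
[5] i8+i9  beq.BR and.ALU  -- dual
[6] i10  and.ALU  -- tail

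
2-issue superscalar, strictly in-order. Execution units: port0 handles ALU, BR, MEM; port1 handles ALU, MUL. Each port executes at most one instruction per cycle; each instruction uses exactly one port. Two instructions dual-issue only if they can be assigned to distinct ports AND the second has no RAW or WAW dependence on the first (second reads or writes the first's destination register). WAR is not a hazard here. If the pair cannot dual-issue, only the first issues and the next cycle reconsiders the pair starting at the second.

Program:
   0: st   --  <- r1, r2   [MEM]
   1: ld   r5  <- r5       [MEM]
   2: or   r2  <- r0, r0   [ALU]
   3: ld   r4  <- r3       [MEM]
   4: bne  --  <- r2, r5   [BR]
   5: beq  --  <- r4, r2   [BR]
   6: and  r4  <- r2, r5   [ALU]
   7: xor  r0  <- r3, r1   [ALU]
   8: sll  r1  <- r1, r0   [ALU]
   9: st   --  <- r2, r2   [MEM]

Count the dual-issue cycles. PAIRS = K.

#0 head=0: st i0 no-port MEM/MEM
#1 head=1: ld;or i1/i2 dual
#2 head=3: ld i3 no-port MEM/BR
#3 head=4: bne i4 no-port BR/BR
#4 head=5: beq;and i5/i6 dual
#5 head=7: xor i7 RAW r0
#6 head=8: sll;st i8/i9 dual

PAIRS = 3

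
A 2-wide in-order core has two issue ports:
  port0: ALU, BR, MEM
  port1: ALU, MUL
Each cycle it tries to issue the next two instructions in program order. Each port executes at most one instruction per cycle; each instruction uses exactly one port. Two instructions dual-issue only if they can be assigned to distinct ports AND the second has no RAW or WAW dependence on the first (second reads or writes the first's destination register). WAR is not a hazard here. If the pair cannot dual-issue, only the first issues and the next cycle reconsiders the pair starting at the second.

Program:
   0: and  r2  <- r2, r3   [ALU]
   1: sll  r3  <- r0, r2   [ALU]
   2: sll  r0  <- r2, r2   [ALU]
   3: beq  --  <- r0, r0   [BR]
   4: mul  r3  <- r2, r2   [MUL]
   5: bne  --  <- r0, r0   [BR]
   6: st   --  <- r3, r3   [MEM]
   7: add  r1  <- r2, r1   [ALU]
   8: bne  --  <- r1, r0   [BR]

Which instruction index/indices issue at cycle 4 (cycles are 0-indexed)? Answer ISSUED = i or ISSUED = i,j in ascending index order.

0. and.ALU @i0  | RAW r2
1. sll.ALU/sll.ALU @i1+i2  | 2-wide
2. beq.BR/mul.MUL @i3+i4  | 2-wide
3. bne.BR @i5  | no-port BR/MEM
4. st.MEM/add.ALU @i6+i7  | 2-wide
5. bne.BR @i8  | tail

ISSUED = 6,7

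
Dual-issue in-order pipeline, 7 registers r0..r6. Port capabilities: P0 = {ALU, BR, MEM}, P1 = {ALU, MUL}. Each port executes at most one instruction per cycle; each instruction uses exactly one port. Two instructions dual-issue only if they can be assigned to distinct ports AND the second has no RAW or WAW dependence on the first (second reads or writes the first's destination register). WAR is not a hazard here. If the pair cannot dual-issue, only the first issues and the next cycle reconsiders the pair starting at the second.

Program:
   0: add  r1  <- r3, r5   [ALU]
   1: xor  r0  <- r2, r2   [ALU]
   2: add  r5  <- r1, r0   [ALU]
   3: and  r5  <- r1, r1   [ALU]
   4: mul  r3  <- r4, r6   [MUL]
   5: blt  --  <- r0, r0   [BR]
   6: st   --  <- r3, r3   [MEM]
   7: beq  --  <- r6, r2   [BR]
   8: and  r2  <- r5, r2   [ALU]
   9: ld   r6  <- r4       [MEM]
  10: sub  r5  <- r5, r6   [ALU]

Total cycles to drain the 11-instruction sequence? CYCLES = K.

CYCLES = 8

#0 head=0: add.ALU+xor.ALU i0/i1 dual
#1 head=2: add.ALU i2 WAW r5
#2 head=3: and.ALU+mul.MUL i3/i4 dual
#3 head=5: blt.BR i5 no-port BR/MEM
#4 head=6: st.MEM i6 no-port MEM/BR
#5 head=7: beq.BR+and.ALU i7/i8 dual
#6 head=9: ld.MEM i9 RAW r6
#7 head=10: sub.ALU i10 tail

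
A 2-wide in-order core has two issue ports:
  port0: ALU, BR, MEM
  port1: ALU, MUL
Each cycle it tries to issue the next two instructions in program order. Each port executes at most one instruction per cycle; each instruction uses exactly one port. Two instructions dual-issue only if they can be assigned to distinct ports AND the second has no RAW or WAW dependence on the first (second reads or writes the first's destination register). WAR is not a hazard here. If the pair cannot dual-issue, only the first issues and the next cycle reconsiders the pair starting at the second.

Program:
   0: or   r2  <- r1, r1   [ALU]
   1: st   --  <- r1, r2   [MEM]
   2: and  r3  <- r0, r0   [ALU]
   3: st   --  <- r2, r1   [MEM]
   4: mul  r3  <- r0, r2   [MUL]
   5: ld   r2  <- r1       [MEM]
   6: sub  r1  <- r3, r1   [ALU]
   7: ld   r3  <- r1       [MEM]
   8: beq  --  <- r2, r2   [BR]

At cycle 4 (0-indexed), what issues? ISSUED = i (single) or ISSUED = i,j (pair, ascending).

[0] i0  or  -- RAW r2
[1] i1/i2  st+and  -- 2-wide
[2] i3/i4  st+mul  -- 2-wide
[3] i5/i6  ld+sub  -- 2-wide
[4] i7  ld  -- no-port MEM/BR
[5] i8  beq  -- tail

ISSUED = 7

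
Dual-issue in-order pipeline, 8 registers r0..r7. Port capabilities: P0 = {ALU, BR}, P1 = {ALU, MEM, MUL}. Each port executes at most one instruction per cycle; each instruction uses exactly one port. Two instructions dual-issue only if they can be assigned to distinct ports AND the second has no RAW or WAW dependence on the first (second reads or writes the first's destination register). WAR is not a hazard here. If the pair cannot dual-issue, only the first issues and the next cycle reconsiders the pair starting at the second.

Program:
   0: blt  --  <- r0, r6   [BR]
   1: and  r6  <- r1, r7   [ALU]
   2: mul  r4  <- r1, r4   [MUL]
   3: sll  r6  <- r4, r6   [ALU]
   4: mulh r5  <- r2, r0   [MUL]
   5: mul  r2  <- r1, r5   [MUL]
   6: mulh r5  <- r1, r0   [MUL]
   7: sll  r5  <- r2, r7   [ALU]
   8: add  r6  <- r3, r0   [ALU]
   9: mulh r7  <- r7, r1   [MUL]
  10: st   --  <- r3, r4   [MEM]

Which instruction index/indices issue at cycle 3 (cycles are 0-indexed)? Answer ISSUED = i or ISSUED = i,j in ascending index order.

#0 head=0: blt;and i0+i1 dual
#1 head=2: mul i2 RAW r4
#2 head=3: sll;mulh i3+i4 dual
#3 head=5: mul i5 no-port MUL/MUL
#4 head=6: mulh i6 WAW r5
#5 head=7: sll;add i7+i8 dual
#6 head=9: mulh i9 no-port MUL/MEM
#7 head=10: st i10 tail

ISSUED = 5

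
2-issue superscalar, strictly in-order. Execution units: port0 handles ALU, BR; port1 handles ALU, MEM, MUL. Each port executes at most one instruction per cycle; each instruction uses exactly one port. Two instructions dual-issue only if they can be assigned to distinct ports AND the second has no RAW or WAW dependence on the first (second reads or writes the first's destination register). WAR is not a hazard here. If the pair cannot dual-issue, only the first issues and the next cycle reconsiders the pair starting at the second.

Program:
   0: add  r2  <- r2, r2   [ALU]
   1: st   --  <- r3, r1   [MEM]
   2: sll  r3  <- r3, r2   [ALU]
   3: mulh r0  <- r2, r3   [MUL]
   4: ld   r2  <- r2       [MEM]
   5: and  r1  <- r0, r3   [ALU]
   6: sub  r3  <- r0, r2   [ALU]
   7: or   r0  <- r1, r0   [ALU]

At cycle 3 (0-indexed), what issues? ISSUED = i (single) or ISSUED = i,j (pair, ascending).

c0: i0/i1 add.ALU;st.MEM  pair
c1: i2 sll.ALU  RAW r3
c2: i3 mulh.MUL  no-port MUL/MEM
c3: i4/i5 ld.MEM;and.ALU  pair
c4: i6/i7 sub.ALU;or.ALU  pair

ISSUED = 4,5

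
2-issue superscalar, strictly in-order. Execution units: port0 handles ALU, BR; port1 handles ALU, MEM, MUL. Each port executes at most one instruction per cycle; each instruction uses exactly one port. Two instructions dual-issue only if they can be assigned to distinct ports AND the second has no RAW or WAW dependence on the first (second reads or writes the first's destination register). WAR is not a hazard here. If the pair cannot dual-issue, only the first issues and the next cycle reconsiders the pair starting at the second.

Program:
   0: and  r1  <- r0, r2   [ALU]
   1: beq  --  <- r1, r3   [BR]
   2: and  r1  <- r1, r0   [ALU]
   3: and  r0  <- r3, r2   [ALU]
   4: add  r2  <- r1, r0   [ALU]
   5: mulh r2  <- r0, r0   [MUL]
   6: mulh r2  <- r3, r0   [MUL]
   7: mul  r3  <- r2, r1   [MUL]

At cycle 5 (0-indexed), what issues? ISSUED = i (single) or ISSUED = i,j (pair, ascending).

t=0 i0:and ; RAW r1
t=1 i1/i2:beq/and ; 2-wide
t=2 i3:and ; RAW r0
t=3 i4:add ; WAW r2
t=4 i5:mulh ; no-port MUL/MUL
t=5 i6:mulh ; no-port MUL/MUL
t=6 i7:mul ; tail

ISSUED = 6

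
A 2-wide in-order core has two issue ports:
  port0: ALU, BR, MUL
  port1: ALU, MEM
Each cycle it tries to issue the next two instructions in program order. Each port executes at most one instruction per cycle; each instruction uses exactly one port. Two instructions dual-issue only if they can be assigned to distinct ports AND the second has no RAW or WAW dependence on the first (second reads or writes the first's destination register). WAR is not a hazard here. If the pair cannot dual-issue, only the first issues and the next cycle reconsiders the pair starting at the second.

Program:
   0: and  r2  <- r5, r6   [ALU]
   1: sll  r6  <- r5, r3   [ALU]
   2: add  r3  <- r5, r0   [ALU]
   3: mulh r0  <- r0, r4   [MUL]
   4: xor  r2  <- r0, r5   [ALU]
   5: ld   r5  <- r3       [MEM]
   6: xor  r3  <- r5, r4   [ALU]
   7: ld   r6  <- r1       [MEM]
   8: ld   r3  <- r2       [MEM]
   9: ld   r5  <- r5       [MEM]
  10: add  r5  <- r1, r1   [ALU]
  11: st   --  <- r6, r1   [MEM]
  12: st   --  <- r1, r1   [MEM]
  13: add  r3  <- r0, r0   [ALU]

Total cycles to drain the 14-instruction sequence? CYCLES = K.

[0] i0/i1  and.ALU/sll.ALU  -- 2-wide
[1] i2/i3  add.ALU/mulh.MUL  -- 2-wide
[2] i4/i5  xor.ALU/ld.MEM  -- 2-wide
[3] i6/i7  xor.ALU/ld.MEM  -- 2-wide
[4] i8  ld.MEM  -- no-port MEM/MEM
[5] i9  ld.MEM  -- WAW r5
[6] i10/i11  add.ALU/st.MEM  -- 2-wide
[7] i12/i13  st.MEM/add.ALU  -- 2-wide

CYCLES = 8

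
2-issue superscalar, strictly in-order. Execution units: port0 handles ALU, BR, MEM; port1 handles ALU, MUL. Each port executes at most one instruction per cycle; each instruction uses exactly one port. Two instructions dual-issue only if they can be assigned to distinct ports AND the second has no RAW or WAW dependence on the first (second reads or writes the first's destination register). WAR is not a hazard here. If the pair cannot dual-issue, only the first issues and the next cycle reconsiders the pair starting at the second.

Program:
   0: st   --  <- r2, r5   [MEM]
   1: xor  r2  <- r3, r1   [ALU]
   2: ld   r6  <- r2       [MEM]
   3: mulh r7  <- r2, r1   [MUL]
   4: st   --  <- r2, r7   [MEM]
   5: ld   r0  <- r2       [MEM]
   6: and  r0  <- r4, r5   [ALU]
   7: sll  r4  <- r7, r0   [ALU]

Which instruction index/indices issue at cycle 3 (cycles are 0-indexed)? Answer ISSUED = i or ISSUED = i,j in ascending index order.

ISSUED = 5

t=0 i0&i1:st.MEM/xor.ALU ; 2-wide
t=1 i2&i3:ld.MEM/mulh.MUL ; 2-wide
t=2 i4:st.MEM ; no-port MEM/MEM
t=3 i5:ld.MEM ; WAW r0
t=4 i6:and.ALU ; RAW r0
t=5 i7:sll.ALU ; tail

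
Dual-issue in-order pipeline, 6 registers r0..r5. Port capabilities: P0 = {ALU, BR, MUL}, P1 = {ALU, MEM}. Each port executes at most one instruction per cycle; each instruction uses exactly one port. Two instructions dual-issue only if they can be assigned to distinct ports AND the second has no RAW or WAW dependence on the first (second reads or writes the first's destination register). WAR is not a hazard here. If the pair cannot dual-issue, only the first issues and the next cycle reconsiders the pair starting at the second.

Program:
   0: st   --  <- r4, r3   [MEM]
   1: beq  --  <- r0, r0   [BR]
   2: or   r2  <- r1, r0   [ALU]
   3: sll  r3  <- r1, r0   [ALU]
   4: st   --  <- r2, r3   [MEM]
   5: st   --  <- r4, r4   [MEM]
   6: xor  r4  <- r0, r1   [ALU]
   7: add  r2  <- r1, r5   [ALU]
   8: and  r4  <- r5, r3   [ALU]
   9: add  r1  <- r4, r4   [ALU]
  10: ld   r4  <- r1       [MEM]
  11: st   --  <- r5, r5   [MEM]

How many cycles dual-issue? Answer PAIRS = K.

PAIRS = 4

t=0 i0/i1:st.MEM+beq.BR ; dual
t=1 i2/i3:or.ALU+sll.ALU ; dual
t=2 i4:st.MEM ; no-port MEM/MEM
t=3 i5/i6:st.MEM+xor.ALU ; dual
t=4 i7/i8:add.ALU+and.ALU ; dual
t=5 i9:add.ALU ; RAW r1
t=6 i10:ld.MEM ; no-port MEM/MEM
t=7 i11:st.MEM ; tail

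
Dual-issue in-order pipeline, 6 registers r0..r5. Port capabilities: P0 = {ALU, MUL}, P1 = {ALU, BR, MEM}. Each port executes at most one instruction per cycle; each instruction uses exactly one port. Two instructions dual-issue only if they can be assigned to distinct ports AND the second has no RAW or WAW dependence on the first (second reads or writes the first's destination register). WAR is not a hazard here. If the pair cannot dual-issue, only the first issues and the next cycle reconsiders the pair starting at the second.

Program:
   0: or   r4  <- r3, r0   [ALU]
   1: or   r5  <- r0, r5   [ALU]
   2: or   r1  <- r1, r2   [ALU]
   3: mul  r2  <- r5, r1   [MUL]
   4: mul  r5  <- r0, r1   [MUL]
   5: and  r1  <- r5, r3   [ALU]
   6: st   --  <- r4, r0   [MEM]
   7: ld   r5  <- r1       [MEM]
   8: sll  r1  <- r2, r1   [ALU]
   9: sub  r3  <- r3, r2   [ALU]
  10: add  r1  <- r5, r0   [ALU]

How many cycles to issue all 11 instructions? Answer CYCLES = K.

#0 head=0: or.ALU/or.ALU i0,i1 dual
#1 head=2: or.ALU i2 RAW r1
#2 head=3: mul.MUL i3 no-port MUL/MUL
#3 head=4: mul.MUL i4 RAW r5
#4 head=5: and.ALU/st.MEM i5,i6 dual
#5 head=7: ld.MEM/sll.ALU i7,i8 dual
#6 head=9: sub.ALU/add.ALU i9,i10 dual

CYCLES = 7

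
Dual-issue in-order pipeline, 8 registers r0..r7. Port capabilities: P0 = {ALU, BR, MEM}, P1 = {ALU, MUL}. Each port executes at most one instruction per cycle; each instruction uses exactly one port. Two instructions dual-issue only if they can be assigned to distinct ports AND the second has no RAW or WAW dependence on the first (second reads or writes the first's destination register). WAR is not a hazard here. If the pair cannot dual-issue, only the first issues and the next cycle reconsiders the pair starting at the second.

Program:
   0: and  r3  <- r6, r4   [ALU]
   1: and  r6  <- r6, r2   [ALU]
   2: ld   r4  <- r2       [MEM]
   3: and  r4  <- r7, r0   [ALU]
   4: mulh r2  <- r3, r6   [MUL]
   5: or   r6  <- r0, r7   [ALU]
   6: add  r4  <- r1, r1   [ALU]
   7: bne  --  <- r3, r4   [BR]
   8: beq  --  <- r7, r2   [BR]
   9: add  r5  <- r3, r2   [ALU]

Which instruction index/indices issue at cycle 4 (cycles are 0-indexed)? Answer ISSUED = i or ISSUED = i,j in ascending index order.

c0: i0,i1 and+and  2-wide
c1: i2 ld  WAW r4
c2: i3,i4 and+mulh  2-wide
c3: i5,i6 or+add  2-wide
c4: i7 bne  no-port BR/BR
c5: i8,i9 beq+add  2-wide

ISSUED = 7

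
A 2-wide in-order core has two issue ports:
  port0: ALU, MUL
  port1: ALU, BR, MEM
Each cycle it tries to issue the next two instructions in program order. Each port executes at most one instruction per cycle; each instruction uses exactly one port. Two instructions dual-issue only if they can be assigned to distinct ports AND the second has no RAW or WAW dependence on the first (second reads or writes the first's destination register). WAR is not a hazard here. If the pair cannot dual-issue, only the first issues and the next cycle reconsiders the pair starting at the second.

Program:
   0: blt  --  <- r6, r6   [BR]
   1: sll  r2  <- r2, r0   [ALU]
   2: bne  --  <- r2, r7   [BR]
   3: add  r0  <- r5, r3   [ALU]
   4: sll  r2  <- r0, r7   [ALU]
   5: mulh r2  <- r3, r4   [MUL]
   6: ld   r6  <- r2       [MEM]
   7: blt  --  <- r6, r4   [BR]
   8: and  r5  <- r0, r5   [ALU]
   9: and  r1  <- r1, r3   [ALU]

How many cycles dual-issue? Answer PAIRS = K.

0. blt.BR/sll.ALU @i0+i1  | dual
1. bne.BR/add.ALU @i2+i3  | dual
2. sll.ALU @i4  | WAW r2
3. mulh.MUL @i5  | RAW r2
4. ld.MEM @i6  | no-port MEM/BR
5. blt.BR/and.ALU @i7+i8  | dual
6. and.ALU @i9  | tail

PAIRS = 3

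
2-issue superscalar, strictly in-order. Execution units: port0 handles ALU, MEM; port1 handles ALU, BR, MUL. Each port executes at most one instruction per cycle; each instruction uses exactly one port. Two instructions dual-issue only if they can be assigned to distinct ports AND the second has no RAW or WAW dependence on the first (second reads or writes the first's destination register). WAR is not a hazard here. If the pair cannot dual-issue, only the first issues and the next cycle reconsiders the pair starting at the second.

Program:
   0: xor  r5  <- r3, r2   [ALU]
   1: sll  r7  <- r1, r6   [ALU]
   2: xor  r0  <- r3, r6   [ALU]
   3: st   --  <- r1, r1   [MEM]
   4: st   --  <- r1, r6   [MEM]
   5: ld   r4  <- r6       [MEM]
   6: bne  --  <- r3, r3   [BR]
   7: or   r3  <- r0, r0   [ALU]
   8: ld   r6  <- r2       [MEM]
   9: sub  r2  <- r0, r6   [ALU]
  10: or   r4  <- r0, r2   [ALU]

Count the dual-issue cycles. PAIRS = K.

#0 head=0: xor.ALU;sll.ALU i0/i1 dual
#1 head=2: xor.ALU;st.MEM i2/i3 dual
#2 head=4: st.MEM i4 no-port MEM/MEM
#3 head=5: ld.MEM;bne.BR i5/i6 dual
#4 head=7: or.ALU;ld.MEM i7/i8 dual
#5 head=9: sub.ALU i9 RAW r2
#6 head=10: or.ALU i10 tail

PAIRS = 4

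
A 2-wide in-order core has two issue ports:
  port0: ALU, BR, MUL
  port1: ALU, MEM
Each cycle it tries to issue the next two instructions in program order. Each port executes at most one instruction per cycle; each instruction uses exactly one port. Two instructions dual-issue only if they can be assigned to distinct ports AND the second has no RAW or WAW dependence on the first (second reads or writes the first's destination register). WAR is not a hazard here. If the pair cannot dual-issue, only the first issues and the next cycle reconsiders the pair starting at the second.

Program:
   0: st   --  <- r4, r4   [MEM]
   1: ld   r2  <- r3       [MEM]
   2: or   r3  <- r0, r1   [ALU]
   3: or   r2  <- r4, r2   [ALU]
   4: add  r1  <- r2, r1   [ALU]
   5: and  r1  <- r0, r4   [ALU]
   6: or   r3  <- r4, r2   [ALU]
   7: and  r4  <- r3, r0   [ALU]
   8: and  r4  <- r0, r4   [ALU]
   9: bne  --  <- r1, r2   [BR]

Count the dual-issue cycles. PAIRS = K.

c0: i0 st.MEM  no-port MEM/MEM
c1: i1,i2 ld.MEM/or.ALU  dual
c2: i3 or.ALU  RAW r2
c3: i4 add.ALU  WAW r1
c4: i5,i6 and.ALU/or.ALU  dual
c5: i7 and.ALU  RAW+WAW r4
c6: i8,i9 and.ALU/bne.BR  dual

PAIRS = 3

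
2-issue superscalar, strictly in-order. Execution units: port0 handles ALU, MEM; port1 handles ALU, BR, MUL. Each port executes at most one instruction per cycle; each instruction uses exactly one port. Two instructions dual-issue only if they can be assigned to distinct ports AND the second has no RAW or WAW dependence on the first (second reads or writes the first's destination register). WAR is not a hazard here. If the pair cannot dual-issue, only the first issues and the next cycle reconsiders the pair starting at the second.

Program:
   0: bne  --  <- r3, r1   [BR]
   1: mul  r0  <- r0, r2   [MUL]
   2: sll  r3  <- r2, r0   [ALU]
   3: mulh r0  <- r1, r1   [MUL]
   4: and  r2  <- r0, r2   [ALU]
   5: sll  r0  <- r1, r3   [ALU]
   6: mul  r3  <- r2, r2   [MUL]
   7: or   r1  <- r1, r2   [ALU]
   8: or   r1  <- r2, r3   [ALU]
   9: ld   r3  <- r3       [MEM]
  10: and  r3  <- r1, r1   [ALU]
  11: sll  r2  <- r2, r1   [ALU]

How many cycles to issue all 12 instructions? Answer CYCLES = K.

CYCLES = 7

0. bne.BR @i0  | no-port BR/MUL
1. mul.MUL @i1  | RAW r0
2. sll.ALU/mulh.MUL @i2,i3  | dual
3. and.ALU/sll.ALU @i4,i5  | dual
4. mul.MUL/or.ALU @i6,i7  | dual
5. or.ALU/ld.MEM @i8,i9  | dual
6. and.ALU/sll.ALU @i10,i11  | dual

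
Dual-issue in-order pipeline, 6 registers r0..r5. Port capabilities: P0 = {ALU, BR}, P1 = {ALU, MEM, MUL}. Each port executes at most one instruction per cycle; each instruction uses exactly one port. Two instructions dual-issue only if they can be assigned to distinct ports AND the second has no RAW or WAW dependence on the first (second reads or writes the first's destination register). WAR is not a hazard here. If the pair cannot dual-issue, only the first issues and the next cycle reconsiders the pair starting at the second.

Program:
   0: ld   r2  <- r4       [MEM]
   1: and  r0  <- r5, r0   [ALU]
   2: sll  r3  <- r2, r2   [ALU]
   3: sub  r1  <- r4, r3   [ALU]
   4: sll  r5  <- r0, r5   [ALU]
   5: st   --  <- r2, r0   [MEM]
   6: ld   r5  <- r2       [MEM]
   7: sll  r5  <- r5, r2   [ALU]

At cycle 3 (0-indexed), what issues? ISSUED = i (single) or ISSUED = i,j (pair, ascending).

0. ld.MEM/and.ALU @i0,i1  | 2-wide
1. sll.ALU @i2  | RAW r3
2. sub.ALU/sll.ALU @i3,i4  | 2-wide
3. st.MEM @i5  | no-port MEM/MEM
4. ld.MEM @i6  | RAW+WAW r5
5. sll.ALU @i7  | tail

ISSUED = 5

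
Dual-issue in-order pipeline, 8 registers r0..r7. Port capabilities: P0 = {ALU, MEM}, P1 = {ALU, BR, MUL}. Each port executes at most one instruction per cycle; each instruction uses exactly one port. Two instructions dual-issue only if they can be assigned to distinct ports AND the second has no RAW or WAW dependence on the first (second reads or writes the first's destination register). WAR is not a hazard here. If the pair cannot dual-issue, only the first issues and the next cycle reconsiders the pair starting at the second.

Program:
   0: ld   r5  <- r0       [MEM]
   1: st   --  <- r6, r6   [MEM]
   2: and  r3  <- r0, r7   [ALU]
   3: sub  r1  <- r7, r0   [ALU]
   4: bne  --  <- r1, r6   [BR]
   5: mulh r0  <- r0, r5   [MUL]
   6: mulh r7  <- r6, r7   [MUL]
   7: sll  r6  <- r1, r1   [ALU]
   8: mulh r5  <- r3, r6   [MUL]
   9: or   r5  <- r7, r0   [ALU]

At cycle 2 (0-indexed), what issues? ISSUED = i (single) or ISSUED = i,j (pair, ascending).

ISSUED = 3

c0: i0 ld.MEM  no-port MEM/MEM
c1: i1,i2 st.MEM;and.ALU  pair
c2: i3 sub.ALU  RAW r1
c3: i4 bne.BR  no-port BR/MUL
c4: i5 mulh.MUL  no-port MUL/MUL
c5: i6,i7 mulh.MUL;sll.ALU  pair
c6: i8 mulh.MUL  WAW r5
c7: i9 or.ALU  tail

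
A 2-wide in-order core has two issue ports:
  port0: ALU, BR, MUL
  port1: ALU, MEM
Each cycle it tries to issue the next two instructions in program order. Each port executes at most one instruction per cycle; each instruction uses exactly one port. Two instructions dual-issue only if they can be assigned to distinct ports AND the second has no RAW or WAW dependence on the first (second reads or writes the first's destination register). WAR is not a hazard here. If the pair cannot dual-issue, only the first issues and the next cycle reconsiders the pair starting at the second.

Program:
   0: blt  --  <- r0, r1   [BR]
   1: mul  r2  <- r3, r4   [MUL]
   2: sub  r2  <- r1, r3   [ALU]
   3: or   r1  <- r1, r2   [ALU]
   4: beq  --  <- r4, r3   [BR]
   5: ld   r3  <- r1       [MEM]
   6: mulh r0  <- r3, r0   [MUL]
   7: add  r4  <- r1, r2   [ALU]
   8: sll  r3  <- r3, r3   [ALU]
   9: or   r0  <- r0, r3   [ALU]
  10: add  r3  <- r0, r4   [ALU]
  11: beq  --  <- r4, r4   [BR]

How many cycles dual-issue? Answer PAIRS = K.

  cy0 -> i0 (blt.BR) no-port BR/MUL
  cy1 -> i1 (mul.MUL) WAW r2
  cy2 -> i2 (sub.ALU) RAW r2
  cy3 -> i3+i4 (or.ALU beq.BR) pair
  cy4 -> i5 (ld.MEM) RAW r3
  cy5 -> i6+i7 (mulh.MUL add.ALU) pair
  cy6 -> i8 (sll.ALU) RAW r3
  cy7 -> i9 (or.ALU) RAW r0
  cy8 -> i10+i11 (add.ALU beq.BR) pair

PAIRS = 3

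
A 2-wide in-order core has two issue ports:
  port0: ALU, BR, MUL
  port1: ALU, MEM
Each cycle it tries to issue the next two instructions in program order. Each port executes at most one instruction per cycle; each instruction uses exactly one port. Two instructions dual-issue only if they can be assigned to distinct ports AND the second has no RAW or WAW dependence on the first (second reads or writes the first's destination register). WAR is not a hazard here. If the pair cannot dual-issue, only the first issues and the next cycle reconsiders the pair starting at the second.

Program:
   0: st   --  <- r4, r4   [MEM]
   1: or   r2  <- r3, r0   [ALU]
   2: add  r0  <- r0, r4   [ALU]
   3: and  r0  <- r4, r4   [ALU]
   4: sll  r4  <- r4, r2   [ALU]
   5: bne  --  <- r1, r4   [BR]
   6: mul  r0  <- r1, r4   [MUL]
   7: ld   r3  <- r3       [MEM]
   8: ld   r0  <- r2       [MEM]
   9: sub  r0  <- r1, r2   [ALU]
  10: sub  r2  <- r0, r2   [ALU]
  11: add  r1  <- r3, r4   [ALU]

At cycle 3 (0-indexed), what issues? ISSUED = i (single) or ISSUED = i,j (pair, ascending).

#0 head=0: st or i0&i1 pair
#1 head=2: add i2 WAW r0
#2 head=3: and sll i3&i4 pair
#3 head=5: bne i5 no-port BR/MUL
#4 head=6: mul ld i6&i7 pair
#5 head=8: ld i8 WAW r0
#6 head=9: sub i9 RAW r0
#7 head=10: sub add i10&i11 pair

ISSUED = 5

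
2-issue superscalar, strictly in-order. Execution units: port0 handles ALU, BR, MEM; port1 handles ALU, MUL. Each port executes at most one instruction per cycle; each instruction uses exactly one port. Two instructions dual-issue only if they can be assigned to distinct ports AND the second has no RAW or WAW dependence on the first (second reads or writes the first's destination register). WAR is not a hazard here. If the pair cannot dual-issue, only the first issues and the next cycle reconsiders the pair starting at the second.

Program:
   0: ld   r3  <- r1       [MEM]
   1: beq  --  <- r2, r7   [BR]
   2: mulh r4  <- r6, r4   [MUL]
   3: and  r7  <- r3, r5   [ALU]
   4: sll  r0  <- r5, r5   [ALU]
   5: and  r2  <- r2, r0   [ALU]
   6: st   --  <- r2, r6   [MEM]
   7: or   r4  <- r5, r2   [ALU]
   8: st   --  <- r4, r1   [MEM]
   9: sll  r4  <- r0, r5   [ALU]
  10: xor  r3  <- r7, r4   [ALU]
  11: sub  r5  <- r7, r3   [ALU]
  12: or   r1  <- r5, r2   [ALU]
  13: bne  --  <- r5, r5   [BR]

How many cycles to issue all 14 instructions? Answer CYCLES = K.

0. ld @i0  | no-port MEM/BR
1. beq mulh @i1+i2  | pair
2. and sll @i3+i4  | pair
3. and @i5  | RAW r2
4. st or @i6+i7  | pair
5. st sll @i8+i9  | pair
6. xor @i10  | RAW r3
7. sub @i11  | RAW r5
8. or bne @i12+i13  | pair

CYCLES = 9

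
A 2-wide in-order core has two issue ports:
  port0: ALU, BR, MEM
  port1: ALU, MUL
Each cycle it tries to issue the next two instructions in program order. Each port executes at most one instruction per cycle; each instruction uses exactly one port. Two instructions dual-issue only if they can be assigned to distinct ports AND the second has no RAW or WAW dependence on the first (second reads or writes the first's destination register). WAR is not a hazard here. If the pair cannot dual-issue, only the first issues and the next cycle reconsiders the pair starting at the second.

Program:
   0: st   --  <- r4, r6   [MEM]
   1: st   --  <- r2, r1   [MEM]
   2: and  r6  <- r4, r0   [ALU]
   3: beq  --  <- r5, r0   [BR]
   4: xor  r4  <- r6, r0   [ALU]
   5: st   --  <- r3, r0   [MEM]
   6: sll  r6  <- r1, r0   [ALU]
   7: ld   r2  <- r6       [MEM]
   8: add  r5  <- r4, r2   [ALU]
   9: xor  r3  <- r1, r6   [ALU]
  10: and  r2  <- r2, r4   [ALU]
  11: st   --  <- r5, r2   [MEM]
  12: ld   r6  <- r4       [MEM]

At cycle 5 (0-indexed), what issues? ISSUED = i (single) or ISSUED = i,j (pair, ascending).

c0: i0 st.MEM  no-port MEM/MEM
c1: i1/i2 st.MEM;and.ALU  2-wide
c2: i3/i4 beq.BR;xor.ALU  2-wide
c3: i5/i6 st.MEM;sll.ALU  2-wide
c4: i7 ld.MEM  RAW r2
c5: i8/i9 add.ALU;xor.ALU  2-wide
c6: i10 and.ALU  RAW r2
c7: i11 st.MEM  no-port MEM/MEM
c8: i12 ld.MEM  tail

ISSUED = 8,9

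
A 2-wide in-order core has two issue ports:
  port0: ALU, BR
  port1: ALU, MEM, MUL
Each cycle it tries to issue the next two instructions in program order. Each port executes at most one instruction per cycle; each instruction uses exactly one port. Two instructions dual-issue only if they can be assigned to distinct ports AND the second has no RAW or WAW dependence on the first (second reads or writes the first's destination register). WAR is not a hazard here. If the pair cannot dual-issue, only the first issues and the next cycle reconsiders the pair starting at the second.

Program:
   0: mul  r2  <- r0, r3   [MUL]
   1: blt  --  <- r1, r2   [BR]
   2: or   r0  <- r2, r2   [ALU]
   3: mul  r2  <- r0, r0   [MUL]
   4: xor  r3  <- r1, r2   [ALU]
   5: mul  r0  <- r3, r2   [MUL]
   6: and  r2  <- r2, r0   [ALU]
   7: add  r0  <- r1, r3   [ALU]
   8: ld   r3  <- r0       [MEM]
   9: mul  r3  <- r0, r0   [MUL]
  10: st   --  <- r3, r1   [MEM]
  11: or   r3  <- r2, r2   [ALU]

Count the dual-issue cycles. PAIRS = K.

PAIRS = 3

[0] i0  mul.MUL  -- RAW r2
[1] i1&i2  blt.BR+or.ALU  -- pair
[2] i3  mul.MUL  -- RAW r2
[3] i4  xor.ALU  -- RAW r3
[4] i5  mul.MUL  -- RAW r0
[5] i6&i7  and.ALU+add.ALU  -- pair
[6] i8  ld.MEM  -- no-port MEM/MUL
[7] i9  mul.MUL  -- no-port MUL/MEM
[8] i10&i11  st.MEM+or.ALU  -- pair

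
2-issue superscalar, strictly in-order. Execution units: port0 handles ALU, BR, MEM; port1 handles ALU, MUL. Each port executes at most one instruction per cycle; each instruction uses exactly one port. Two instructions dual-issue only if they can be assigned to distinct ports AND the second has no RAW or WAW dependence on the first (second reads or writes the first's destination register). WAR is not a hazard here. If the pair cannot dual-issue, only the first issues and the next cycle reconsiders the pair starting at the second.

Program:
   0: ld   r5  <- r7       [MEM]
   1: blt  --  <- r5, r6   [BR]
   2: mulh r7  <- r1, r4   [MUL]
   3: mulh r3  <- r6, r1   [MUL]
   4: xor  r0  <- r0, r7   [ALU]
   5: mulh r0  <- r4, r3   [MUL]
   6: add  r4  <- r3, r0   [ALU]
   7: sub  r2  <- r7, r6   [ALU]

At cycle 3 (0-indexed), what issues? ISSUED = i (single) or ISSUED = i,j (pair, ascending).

ISSUED = 5

  cy0 -> i0 (ld) no-port MEM/BR
  cy1 -> i1+i2 (blt;mulh) dual
  cy2 -> i3+i4 (mulh;xor) dual
  cy3 -> i5 (mulh) RAW r0
  cy4 -> i6+i7 (add;sub) dual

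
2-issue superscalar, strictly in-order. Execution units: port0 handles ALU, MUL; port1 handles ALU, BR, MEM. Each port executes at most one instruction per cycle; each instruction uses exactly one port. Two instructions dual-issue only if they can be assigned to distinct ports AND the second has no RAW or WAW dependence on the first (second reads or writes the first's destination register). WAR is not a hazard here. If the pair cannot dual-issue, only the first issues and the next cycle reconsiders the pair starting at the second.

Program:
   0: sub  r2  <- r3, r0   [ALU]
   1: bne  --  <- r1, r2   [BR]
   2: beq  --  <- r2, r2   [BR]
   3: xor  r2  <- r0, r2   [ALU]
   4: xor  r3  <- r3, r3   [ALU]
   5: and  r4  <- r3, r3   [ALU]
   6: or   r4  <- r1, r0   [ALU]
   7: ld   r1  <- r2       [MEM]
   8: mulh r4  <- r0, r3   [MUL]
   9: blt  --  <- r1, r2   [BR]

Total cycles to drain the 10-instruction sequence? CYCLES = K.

0. sub @i0  | RAW r2
1. bne @i1  | no-port BR/BR
2. beq;xor @i2+i3  | pair
3. xor @i4  | RAW r3
4. and @i5  | WAW r4
5. or;ld @i6+i7  | pair
6. mulh;blt @i8+i9  | pair

CYCLES = 7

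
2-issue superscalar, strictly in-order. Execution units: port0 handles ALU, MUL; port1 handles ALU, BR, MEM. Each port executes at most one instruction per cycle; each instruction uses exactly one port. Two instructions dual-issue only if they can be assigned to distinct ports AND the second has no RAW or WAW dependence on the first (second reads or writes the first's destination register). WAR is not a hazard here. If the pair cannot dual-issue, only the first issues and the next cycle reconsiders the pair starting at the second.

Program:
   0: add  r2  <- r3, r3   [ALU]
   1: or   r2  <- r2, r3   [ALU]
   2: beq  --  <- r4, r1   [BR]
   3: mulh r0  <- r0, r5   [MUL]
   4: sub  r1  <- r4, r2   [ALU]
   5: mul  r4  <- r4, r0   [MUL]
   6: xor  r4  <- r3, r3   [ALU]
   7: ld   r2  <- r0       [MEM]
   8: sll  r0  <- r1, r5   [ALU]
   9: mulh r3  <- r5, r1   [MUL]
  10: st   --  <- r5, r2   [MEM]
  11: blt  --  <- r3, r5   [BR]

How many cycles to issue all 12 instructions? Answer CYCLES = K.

#0 head=0: add.ALU i0 RAW+WAW r2
#1 head=1: or.ALU/beq.BR i1/i2 dual
#2 head=3: mulh.MUL/sub.ALU i3/i4 dual
#3 head=5: mul.MUL i5 WAW r4
#4 head=6: xor.ALU/ld.MEM i6/i7 dual
#5 head=8: sll.ALU/mulh.MUL i8/i9 dual
#6 head=10: st.MEM i10 no-port MEM/BR
#7 head=11: blt.BR i11 tail

CYCLES = 8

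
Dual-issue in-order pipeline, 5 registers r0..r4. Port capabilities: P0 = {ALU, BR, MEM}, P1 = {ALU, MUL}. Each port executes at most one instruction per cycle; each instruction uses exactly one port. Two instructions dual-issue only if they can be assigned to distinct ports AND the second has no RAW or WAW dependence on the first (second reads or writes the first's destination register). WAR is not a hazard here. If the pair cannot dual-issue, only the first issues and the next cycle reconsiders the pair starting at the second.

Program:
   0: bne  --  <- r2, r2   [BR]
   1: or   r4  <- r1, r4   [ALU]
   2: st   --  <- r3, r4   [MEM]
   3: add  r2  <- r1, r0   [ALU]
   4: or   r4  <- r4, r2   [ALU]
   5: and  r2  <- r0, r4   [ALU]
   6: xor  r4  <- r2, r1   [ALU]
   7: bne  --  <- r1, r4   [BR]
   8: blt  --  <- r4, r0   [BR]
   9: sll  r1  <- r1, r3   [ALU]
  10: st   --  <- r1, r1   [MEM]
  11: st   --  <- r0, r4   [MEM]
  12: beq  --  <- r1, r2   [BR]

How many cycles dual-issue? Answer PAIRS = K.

PAIRS = 3

0. bne or @i0+i1  | pair
1. st add @i2+i3  | pair
2. or @i4  | RAW r4
3. and @i5  | RAW r2
4. xor @i6  | RAW r4
5. bne @i7  | no-port BR/BR
6. blt sll @i8+i9  | pair
7. st @i10  | no-port MEM/MEM
8. st @i11  | no-port MEM/BR
9. beq @i12  | tail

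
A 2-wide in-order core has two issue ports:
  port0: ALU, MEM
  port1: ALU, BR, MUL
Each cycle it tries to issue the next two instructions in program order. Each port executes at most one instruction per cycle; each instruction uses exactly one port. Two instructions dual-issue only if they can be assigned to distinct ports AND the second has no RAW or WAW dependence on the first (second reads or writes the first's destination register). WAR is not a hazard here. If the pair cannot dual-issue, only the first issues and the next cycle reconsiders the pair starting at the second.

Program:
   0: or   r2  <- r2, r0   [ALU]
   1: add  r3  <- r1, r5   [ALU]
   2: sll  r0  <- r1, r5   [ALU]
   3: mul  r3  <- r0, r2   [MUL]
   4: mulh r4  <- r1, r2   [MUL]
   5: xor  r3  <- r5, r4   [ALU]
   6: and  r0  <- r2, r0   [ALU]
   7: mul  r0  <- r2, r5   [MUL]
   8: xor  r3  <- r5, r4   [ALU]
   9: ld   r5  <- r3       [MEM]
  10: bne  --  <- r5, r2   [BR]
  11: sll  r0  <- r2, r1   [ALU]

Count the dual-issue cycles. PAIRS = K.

t=0 i0+i1:or.ALU add.ALU ; 2-wide
t=1 i2:sll.ALU ; RAW r0
t=2 i3:mul.MUL ; no-port MUL/MUL
t=3 i4:mulh.MUL ; RAW r4
t=4 i5+i6:xor.ALU and.ALU ; 2-wide
t=5 i7+i8:mul.MUL xor.ALU ; 2-wide
t=6 i9:ld.MEM ; RAW r5
t=7 i10+i11:bne.BR sll.ALU ; 2-wide

PAIRS = 4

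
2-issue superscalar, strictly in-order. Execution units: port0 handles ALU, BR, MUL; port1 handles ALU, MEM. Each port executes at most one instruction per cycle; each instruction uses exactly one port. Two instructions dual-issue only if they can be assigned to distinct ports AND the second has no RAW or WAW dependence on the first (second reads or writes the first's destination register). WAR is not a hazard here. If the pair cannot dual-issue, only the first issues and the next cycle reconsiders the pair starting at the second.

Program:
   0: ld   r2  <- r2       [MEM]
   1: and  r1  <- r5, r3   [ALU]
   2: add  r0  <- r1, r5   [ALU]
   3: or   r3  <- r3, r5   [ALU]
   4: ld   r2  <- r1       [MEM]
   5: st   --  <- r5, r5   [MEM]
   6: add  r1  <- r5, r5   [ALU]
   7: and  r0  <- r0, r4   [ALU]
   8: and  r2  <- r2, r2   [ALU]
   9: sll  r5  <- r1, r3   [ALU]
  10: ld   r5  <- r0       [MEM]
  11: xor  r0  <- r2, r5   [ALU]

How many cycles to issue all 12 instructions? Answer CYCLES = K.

c0: i0&i1 ld.MEM;and.ALU  2-wide
c1: i2&i3 add.ALU;or.ALU  2-wide
c2: i4 ld.MEM  no-port MEM/MEM
c3: i5&i6 st.MEM;add.ALU  2-wide
c4: i7&i8 and.ALU;and.ALU  2-wide
c5: i9 sll.ALU  WAW r5
c6: i10 ld.MEM  RAW r5
c7: i11 xor.ALU  tail

CYCLES = 8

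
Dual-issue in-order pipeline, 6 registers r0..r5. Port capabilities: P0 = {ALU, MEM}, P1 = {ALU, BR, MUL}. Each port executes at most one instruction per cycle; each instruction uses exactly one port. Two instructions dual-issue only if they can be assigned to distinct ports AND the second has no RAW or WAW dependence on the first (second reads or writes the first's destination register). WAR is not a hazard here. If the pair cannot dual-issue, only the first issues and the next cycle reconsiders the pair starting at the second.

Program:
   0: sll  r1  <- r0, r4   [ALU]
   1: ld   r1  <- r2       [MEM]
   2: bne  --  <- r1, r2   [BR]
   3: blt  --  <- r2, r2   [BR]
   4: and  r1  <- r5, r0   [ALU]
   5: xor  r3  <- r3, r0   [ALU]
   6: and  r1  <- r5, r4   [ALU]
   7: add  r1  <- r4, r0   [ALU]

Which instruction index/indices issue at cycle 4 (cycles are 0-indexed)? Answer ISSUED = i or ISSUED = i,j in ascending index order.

ISSUED = 5,6

0. sll.ALU @i0  | WAW r1
1. ld.MEM @i1  | RAW r1
2. bne.BR @i2  | no-port BR/BR
3. blt.BR;and.ALU @i3&i4  | 2-wide
4. xor.ALU;and.ALU @i5&i6  | 2-wide
5. add.ALU @i7  | tail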